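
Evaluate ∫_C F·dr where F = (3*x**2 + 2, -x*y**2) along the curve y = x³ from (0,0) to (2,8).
-1476/5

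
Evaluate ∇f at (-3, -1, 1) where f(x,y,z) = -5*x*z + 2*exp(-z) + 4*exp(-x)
(-4*exp(3) - 5, 0, 15 - 2*exp(-1))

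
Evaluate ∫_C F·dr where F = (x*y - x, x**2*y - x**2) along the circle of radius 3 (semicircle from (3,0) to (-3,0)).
0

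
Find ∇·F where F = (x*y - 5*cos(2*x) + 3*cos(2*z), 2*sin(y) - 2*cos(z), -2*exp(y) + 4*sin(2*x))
y + 10*sin(2*x) + 2*cos(y)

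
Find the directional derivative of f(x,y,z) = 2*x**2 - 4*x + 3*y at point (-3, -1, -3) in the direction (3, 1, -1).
-45*sqrt(11)/11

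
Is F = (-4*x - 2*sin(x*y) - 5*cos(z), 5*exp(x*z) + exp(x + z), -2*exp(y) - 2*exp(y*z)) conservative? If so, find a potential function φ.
No, ∇×F = (-5*x*exp(x*z) - 2*z*exp(y*z) - 2*exp(y) - exp(x + z), 5*sin(z), 2*x*cos(x*y) + 5*z*exp(x*z) + exp(x + z)) ≠ 0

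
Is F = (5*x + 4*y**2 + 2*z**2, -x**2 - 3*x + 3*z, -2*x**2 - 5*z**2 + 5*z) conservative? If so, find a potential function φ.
No, ∇×F = (-3, 4*x + 4*z, -2*x - 8*y - 3) ≠ 0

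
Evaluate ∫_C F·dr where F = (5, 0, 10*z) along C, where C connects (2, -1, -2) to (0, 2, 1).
-25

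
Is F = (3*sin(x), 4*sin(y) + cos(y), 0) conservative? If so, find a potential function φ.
Yes, F is conservative. φ = sin(y) - 3*cos(x) - 4*cos(y)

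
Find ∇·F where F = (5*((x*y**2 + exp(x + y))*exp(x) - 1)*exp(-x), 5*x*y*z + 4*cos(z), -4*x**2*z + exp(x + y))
-4*x**2 + 5*x*z + 5*y**2 + 5*exp(x + y) + 5*exp(-x)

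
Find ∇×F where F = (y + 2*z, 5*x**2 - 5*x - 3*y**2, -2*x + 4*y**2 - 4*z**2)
(8*y, 4, 10*x - 6)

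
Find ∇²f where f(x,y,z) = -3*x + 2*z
0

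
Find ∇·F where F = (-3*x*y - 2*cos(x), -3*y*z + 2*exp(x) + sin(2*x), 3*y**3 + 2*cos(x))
-3*y - 3*z + 2*sin(x)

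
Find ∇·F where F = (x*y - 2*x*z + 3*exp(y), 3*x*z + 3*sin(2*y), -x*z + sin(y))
-x + y - 2*z + 6*cos(2*y)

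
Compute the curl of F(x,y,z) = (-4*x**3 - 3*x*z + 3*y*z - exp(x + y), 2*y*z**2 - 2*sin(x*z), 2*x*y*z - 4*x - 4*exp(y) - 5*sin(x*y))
(2*x*z - 5*x*cos(x*y) + 2*x*cos(x*z) - 4*y*z - 4*exp(y), -3*x - 2*y*z + 5*y*cos(x*y) + 3*y + 4, -2*z*cos(x*z) - 3*z + exp(x + y))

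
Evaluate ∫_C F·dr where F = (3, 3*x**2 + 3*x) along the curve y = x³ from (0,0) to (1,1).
141/20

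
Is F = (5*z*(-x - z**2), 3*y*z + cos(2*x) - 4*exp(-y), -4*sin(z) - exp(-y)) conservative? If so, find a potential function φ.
No, ∇×F = (-3*y + exp(-y), -5*x - 15*z**2, -2*sin(2*x)) ≠ 0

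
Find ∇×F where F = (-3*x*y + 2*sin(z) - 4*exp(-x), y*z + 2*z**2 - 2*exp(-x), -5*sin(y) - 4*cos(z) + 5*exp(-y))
(-y - 4*z - 5*cos(y) - 5*exp(-y), 2*cos(z), 3*x + 2*exp(-x))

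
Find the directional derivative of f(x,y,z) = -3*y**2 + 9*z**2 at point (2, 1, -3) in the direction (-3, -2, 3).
-75*sqrt(22)/11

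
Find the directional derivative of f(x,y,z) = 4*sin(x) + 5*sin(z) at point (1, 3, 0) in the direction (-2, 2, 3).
sqrt(17)*(15 - 8*cos(1))/17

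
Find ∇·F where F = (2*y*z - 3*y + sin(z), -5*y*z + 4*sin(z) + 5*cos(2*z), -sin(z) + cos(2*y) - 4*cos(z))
-5*z + 4*sin(z) - cos(z)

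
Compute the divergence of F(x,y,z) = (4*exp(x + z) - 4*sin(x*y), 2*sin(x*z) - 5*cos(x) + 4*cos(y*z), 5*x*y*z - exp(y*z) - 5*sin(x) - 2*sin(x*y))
5*x*y - y*exp(y*z) - 4*y*cos(x*y) - 4*z*sin(y*z) + 4*exp(x + z)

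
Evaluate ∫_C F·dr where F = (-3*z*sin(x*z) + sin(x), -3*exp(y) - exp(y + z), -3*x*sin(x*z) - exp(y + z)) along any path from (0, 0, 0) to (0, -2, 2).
3 - 3*exp(-2)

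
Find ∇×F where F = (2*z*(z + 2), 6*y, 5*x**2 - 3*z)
(0, -10*x + 4*z + 4, 0)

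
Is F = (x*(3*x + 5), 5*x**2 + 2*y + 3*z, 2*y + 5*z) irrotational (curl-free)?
No, ∇×F = (-1, 0, 10*x)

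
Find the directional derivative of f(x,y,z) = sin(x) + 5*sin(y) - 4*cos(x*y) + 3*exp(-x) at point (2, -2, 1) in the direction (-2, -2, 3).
6*sqrt(17)*(1 - 2*exp(2)*cos(2))*exp(-2)/17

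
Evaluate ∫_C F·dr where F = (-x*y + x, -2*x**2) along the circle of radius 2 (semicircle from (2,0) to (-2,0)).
0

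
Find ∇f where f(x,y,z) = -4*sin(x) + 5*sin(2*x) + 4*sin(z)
(-4*cos(x) + 10*cos(2*x), 0, 4*cos(z))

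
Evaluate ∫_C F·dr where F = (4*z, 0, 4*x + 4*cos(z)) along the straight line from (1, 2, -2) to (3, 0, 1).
4*sin(1) + 4*sin(2) + 20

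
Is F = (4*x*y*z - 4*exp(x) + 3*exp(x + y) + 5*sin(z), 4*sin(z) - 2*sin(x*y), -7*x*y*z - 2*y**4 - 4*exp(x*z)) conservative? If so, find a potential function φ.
No, ∇×F = (-7*x*z - 8*y**3 - 4*cos(z), 4*x*y + 7*y*z + 4*z*exp(x*z) + 5*cos(z), -4*x*z - 2*y*cos(x*y) - 3*exp(x + y)) ≠ 0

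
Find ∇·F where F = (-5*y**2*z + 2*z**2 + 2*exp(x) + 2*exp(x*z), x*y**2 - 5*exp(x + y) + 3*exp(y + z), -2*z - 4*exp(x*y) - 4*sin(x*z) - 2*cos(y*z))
2*x*y - 4*x*cos(x*z) + 2*y*sin(y*z) + 2*z*exp(x*z) + 2*exp(x) - 5*exp(x + y) + 3*exp(y + z) - 2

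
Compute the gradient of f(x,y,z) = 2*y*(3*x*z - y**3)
(6*y*z, 6*x*z - 8*y**3, 6*x*y)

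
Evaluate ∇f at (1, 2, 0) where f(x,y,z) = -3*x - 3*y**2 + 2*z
(-3, -12, 2)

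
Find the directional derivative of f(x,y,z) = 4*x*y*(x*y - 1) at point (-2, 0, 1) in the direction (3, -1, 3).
-8*sqrt(19)/19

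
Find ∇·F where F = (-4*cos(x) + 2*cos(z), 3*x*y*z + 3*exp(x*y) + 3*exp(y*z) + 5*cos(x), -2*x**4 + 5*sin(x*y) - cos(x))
3*x*z + 3*x*exp(x*y) + 3*z*exp(y*z) + 4*sin(x)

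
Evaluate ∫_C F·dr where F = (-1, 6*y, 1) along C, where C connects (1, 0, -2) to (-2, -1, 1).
9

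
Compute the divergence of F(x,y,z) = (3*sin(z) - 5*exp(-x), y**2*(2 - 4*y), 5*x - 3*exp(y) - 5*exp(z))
-12*y**2 + 4*y - 5*exp(z) + 5*exp(-x)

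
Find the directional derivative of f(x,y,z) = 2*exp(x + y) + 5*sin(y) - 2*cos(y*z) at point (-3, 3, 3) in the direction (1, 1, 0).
sqrt(2)*(5*cos(3) + 6*sin(9) + 4)/2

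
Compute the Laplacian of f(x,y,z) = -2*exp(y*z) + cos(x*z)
-x**2*cos(x*z) - 2*y**2*exp(y*z) - 2*z**2*exp(y*z) - z**2*cos(x*z)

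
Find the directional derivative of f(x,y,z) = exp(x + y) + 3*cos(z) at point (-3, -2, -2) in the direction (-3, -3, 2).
3*sqrt(22)*(-1 + exp(5)*sin(2))*exp(-5)/11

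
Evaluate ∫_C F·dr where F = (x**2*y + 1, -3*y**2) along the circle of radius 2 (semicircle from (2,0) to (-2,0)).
-2*pi - 4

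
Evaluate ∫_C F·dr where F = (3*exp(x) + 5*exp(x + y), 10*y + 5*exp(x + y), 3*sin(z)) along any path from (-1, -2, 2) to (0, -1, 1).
-12 - 3*cos(1) + 3*cos(2) - 5*exp(-3) + 2*exp(-1)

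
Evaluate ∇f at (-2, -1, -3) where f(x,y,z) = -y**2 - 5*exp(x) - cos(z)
(-5*exp(-2), 2, -sin(3))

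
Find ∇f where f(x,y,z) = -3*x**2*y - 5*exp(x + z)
(-6*x*y - 5*exp(x + z), -3*x**2, -5*exp(x + z))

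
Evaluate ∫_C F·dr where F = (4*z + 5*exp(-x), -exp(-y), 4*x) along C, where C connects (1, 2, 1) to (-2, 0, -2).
-5*exp(2) - exp(-2) + 5*exp(-1) + 13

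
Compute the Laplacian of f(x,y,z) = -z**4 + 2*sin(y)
-12*z**2 - 2*sin(y)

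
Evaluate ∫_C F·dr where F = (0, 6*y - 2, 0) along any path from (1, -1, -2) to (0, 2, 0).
3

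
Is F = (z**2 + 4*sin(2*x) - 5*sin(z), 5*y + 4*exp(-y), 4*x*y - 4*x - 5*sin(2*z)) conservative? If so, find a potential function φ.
No, ∇×F = (4*x, -4*y + 2*z - 5*cos(z) + 4, 0) ≠ 0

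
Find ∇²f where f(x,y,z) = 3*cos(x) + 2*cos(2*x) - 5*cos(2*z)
-3*cos(x) - 8*cos(2*x) + 20*cos(2*z)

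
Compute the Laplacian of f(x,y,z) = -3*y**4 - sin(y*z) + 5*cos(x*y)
-5*x**2*cos(x*y) + y**2*sin(y*z) - 5*y**2*cos(x*y) - 36*y**2 + z**2*sin(y*z)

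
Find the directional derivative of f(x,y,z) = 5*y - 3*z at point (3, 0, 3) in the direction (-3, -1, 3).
-14*sqrt(19)/19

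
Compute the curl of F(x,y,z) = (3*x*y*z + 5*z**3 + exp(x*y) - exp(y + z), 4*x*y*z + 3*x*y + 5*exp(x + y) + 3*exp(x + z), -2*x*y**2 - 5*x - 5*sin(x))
(-8*x*y - 3*exp(x + z), 3*x*y + 2*y**2 + 15*z**2 - exp(y + z) + 5*cos(x) + 5, -3*x*z - x*exp(x*y) + 4*y*z + 3*y + 5*exp(x + y) + 3*exp(x + z) + exp(y + z))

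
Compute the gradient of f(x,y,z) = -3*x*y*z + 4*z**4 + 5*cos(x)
(-3*y*z - 5*sin(x), -3*x*z, -3*x*y + 16*z**3)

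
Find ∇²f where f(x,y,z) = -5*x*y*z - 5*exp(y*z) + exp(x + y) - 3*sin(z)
-5*y**2*exp(y*z) - 5*z**2*exp(y*z) + 2*exp(x + y) + 3*sin(z)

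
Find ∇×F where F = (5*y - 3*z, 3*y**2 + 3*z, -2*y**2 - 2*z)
(-4*y - 3, -3, -5)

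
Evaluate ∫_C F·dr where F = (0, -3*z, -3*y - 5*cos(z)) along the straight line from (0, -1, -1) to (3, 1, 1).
-10*sin(1)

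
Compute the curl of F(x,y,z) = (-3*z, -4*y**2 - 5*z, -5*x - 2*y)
(3, 2, 0)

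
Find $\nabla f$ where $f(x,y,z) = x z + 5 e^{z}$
(z, 0, x + 5*exp(z))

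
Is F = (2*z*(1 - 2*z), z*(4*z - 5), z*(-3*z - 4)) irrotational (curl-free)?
No, ∇×F = (5 - 8*z, 2 - 8*z, 0)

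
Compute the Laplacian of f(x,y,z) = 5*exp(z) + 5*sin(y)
5*exp(z) - 5*sin(y)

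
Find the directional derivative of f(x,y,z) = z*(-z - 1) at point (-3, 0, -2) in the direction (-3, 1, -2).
-3*sqrt(14)/7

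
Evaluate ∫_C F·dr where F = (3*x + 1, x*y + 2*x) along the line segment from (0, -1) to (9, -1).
261/2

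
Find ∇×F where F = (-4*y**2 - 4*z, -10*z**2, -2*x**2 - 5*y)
(20*z - 5, 4*x - 4, 8*y)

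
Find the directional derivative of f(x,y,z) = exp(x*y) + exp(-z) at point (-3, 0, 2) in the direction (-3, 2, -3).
3*sqrt(22)*(1 - 2*exp(2))*exp(-2)/22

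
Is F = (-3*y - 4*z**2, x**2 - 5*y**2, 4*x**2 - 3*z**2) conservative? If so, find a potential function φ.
No, ∇×F = (0, -8*x - 8*z, 2*x + 3) ≠ 0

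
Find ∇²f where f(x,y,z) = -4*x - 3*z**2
-6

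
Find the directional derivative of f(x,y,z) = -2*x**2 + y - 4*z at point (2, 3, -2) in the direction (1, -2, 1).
-7*sqrt(6)/3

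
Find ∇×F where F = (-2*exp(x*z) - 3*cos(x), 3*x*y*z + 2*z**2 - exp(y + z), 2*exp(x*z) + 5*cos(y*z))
(-3*x*y - 5*z*sin(y*z) - 4*z + exp(y + z), 2*(-x - z)*exp(x*z), 3*y*z)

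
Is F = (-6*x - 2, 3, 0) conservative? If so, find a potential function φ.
Yes, F is conservative. φ = -3*x**2 - 2*x + 3*y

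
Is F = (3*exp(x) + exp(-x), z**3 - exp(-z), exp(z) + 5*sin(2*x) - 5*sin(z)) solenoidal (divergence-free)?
No, ∇·F = 3*exp(x) + exp(z) - 5*cos(z) - exp(-x)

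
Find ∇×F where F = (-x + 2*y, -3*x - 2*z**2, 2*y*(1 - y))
(-4*y + 4*z + 2, 0, -5)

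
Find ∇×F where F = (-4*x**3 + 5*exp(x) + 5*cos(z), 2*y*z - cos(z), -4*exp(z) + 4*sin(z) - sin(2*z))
(-2*y - sin(z), -5*sin(z), 0)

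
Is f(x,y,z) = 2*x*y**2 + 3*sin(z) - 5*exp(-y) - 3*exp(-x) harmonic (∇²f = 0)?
No, ∇²f = 4*x - 3*sin(z) - 5*exp(-y) - 3*exp(-x)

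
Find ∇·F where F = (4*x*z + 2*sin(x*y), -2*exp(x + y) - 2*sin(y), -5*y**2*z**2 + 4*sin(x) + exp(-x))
-10*y**2*z + 2*y*cos(x*y) + 4*z - 2*exp(x + y) - 2*cos(y)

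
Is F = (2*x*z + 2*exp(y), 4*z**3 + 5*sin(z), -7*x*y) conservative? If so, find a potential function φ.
No, ∇×F = (-7*x - 12*z**2 - 5*cos(z), 2*x + 7*y, -2*exp(y)) ≠ 0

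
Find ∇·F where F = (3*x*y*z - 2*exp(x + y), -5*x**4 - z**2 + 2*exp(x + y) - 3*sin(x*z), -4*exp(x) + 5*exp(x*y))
3*y*z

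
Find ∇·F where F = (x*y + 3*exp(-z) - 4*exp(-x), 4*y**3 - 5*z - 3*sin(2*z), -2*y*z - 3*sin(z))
12*y**2 - y - 3*cos(z) + 4*exp(-x)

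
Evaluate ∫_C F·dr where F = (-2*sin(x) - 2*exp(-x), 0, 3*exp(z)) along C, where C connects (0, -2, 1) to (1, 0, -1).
-3*E - 4 + 2*cos(1) + 5*exp(-1)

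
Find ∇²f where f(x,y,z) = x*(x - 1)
2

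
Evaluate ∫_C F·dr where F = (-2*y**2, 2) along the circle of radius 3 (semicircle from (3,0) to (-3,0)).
72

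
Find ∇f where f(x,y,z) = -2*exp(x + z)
(-2*exp(x + z), 0, -2*exp(x + z))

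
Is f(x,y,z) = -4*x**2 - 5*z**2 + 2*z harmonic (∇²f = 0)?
No, ∇²f = -18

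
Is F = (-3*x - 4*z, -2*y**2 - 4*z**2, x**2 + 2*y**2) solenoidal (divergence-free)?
No, ∇·F = -4*y - 3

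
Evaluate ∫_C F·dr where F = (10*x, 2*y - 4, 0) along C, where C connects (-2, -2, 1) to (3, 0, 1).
13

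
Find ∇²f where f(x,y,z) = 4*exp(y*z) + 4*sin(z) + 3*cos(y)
4*y**2*exp(y*z) + 4*z**2*exp(y*z) - 4*sin(z) - 3*cos(y)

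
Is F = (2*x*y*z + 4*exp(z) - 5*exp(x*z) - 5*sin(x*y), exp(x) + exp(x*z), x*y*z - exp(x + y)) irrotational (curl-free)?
No, ∇×F = (x*z - x*exp(x*z) - exp(x + y), 2*x*y - 5*x*exp(x*z) - y*z + 4*exp(z) + exp(x + y), -2*x*z + 5*x*cos(x*y) + z*exp(x*z) + exp(x))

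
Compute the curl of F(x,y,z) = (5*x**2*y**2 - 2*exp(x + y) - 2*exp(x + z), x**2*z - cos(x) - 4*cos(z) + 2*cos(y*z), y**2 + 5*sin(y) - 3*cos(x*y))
(-x**2 + 3*x*sin(x*y) + 2*y*sin(y*z) + 2*y - 4*sin(z) + 5*cos(y), -3*y*sin(x*y) - 2*exp(x + z), -10*x**2*y + 2*x*z + 2*exp(x + y) + sin(x))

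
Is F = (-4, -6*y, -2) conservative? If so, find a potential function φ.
Yes, F is conservative. φ = -4*x - 3*y**2 - 2*z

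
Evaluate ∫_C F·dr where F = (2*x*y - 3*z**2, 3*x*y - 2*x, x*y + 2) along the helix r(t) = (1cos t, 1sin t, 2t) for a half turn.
-46 + 3*pi + 12*pi**2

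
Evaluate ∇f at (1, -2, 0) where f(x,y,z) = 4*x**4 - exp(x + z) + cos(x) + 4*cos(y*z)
(-E - sin(1) + 16, 0, -E)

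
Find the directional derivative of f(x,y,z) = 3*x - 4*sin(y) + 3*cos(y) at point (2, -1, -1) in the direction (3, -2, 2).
sqrt(17)*(-6*sin(1) + 8*cos(1) + 9)/17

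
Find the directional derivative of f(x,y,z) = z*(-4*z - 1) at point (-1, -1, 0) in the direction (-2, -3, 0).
0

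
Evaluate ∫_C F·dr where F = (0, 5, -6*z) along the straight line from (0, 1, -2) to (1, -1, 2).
-10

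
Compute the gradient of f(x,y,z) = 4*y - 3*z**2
(0, 4, -6*z)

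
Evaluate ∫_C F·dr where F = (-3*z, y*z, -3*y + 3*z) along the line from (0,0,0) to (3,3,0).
0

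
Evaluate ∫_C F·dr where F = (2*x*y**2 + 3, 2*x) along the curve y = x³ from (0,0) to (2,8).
94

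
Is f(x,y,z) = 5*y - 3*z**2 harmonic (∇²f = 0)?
No, ∇²f = -6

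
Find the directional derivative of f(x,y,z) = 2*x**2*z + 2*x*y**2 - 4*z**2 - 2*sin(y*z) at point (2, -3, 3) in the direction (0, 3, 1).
-2*sqrt(10)*(3*cos(9) + 22)/5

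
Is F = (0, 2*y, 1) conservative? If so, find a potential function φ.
Yes, F is conservative. φ = y**2 + z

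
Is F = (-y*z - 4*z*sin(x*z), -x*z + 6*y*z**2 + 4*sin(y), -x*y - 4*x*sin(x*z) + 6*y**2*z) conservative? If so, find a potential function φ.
Yes, F is conservative. φ = -x*y*z + 3*y**2*z**2 - 4*cos(y) + 4*cos(x*z)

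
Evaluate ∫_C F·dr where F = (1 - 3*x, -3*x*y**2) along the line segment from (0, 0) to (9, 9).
-20133/4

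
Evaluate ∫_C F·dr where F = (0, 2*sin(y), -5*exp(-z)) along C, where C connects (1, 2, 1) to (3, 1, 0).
-5*exp(-1) - 2*cos(1) + 2*cos(2) + 5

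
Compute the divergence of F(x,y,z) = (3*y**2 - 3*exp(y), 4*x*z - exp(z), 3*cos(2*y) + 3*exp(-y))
0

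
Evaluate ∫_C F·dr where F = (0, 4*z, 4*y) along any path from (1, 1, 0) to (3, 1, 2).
8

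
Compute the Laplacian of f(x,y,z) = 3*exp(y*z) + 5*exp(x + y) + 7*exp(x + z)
3*y**2*exp(y*z) + 3*z**2*exp(y*z) + 10*exp(x + y) + 14*exp(x + z)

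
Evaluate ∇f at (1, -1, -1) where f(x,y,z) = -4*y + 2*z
(0, -4, 2)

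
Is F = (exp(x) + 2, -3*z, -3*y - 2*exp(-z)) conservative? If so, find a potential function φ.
Yes, F is conservative. φ = 2*x - 3*y*z + exp(x) + 2*exp(-z)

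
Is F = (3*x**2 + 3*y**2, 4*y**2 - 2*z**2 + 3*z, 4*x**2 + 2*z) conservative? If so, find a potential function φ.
No, ∇×F = (4*z - 3, -8*x, -6*y) ≠ 0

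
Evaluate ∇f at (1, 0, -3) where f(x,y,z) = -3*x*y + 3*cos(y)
(0, -3, 0)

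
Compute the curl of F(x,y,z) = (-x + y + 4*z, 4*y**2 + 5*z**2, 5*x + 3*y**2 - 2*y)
(6*y - 10*z - 2, -1, -1)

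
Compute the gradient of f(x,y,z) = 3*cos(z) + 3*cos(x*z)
(-3*z*sin(x*z), 0, -3*x*sin(x*z) - 3*sin(z))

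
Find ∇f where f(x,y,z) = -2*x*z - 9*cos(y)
(-2*z, 9*sin(y), -2*x)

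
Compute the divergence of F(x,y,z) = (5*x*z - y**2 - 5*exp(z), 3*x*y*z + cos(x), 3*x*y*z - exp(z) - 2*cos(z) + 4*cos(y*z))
3*x*y + 3*x*z - 4*y*sin(y*z) + 5*z - exp(z) + 2*sin(z)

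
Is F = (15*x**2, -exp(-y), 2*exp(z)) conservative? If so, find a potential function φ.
Yes, F is conservative. φ = 5*x**3 + 2*exp(z) + exp(-y)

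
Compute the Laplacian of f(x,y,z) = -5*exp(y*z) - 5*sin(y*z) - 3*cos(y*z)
(y**2 + z**2)*(-5*exp(y*z) + 5*sin(y*z) + 3*cos(y*z))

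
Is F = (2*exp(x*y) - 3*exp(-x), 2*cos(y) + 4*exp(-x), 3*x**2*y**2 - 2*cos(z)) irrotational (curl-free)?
No, ∇×F = (6*x**2*y, -6*x*y**2, -2*x*exp(x*y) - 4*exp(-x))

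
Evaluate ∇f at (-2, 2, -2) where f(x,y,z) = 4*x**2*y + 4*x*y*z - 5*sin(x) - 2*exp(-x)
(-48 - 5*cos(2) + 2*exp(2), 32, -16)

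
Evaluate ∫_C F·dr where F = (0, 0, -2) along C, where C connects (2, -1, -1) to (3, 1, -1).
0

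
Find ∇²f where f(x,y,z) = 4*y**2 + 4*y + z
8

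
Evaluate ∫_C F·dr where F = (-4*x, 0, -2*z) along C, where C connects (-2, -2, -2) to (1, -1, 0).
10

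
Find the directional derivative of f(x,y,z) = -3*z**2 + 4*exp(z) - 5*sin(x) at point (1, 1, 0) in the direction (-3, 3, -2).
sqrt(22)*(-8 + 15*cos(1))/22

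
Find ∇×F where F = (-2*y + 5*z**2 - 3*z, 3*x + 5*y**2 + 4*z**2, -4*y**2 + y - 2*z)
(-8*y - 8*z + 1, 10*z - 3, 5)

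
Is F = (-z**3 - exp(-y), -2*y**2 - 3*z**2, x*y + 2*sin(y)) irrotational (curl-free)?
No, ∇×F = (x + 6*z + 2*cos(y), -y - 3*z**2, -exp(-y))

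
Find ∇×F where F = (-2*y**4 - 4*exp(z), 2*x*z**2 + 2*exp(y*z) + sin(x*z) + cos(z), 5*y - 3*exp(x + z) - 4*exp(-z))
(-4*x*z - x*cos(x*z) - 2*y*exp(y*z) + sin(z) + 5, (3*exp(x) - 4)*exp(z), 8*y**3 + 2*z**2 + z*cos(x*z))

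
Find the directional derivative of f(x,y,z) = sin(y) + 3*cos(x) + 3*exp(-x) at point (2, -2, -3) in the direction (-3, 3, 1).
3*sqrt(19)*(exp(2)*cos(2) + 3 + 3*exp(2)*sin(2))*exp(-2)/19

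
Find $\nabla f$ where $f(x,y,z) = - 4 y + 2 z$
(0, -4, 2)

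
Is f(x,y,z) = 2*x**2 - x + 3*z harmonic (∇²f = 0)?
No, ∇²f = 4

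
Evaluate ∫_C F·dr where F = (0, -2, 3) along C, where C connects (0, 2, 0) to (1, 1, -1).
-1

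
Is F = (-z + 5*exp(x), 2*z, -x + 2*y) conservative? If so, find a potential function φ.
Yes, F is conservative. φ = -x*z + 2*y*z + 5*exp(x)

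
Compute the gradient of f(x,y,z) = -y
(0, -1, 0)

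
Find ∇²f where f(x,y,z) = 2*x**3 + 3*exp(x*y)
3*x**2*exp(x*y) + 12*x + 3*y**2*exp(x*y)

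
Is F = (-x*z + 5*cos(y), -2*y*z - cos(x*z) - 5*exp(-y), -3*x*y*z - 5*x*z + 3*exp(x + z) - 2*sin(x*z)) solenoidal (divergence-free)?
No, ∇·F = -3*x*y - 2*x*cos(x*z) - 5*x - 3*z + 3*exp(x + z) + 5*exp(-y)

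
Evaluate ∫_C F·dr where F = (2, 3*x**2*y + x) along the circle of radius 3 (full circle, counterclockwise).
9*pi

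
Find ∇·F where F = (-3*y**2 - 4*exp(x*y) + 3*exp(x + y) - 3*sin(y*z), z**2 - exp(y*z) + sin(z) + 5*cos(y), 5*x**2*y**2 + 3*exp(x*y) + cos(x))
-4*y*exp(x*y) - z*exp(y*z) + 3*exp(x + y) - 5*sin(y)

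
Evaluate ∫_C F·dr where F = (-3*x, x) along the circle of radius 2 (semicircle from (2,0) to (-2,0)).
2*pi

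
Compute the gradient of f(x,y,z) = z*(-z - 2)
(0, 0, -2*z - 2)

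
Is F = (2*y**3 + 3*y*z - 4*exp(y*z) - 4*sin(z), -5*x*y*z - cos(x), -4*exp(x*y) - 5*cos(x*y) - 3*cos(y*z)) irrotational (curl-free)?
No, ∇×F = (5*x*y - 4*x*exp(x*y) + 5*x*sin(x*y) + 3*z*sin(y*z), 4*y*exp(x*y) - 4*y*exp(y*z) - 5*y*sin(x*y) + 3*y - 4*cos(z), -6*y**2 - 5*y*z + 4*z*exp(y*z) - 3*z + sin(x))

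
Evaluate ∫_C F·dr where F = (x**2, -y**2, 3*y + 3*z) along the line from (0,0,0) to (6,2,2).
244/3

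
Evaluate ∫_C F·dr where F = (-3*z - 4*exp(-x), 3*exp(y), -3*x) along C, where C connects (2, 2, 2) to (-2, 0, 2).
-4*exp(-2) + exp(2) + 27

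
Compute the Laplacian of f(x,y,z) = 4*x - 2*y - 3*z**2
-6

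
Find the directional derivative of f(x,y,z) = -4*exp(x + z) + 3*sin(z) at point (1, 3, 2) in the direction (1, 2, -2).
-2*cos(2) + 4*exp(3)/3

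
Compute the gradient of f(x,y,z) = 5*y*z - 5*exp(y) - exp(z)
(0, 5*z - 5*exp(y), 5*y - exp(z))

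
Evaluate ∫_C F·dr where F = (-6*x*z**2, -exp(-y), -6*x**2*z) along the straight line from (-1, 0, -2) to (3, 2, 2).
-97 + exp(-2)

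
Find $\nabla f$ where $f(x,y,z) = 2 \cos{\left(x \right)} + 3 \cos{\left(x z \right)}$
(-3*z*sin(x*z) - 2*sin(x), 0, -3*x*sin(x*z))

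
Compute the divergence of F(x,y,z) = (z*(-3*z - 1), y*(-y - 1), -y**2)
-2*y - 1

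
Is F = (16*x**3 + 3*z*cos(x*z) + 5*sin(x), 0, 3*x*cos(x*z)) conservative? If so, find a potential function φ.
Yes, F is conservative. φ = 4*x**4 + 3*sin(x*z) - 5*cos(x)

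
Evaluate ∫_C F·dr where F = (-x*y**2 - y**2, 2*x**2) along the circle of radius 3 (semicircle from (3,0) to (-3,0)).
36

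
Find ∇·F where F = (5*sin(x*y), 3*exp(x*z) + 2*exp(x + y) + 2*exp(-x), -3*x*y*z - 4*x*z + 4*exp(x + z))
-3*x*y - 4*x + 5*y*cos(x*y) + 2*exp(x + y) + 4*exp(x + z)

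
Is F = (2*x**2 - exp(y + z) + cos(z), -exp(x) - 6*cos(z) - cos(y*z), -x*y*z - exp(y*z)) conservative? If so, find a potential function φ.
No, ∇×F = (-x*z - y*sin(y*z) - z*exp(y*z) - 6*sin(z), y*z - exp(y + z) - sin(z), -exp(x) + exp(y + z)) ≠ 0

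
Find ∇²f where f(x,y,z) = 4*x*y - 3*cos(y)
3*cos(y)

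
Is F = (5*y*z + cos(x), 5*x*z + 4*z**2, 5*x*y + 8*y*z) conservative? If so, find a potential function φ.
Yes, F is conservative. φ = 5*x*y*z + 4*y*z**2 + sin(x)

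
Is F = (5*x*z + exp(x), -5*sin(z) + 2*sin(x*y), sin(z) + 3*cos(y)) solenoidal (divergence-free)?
No, ∇·F = 2*x*cos(x*y) + 5*z + exp(x) + cos(z)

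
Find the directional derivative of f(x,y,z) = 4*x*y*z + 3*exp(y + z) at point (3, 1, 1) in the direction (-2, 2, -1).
4/3 + exp(2)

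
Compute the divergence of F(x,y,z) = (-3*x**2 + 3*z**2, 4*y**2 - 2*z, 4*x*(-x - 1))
-6*x + 8*y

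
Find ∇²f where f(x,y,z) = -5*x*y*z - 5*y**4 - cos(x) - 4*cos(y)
-60*y**2 + cos(x) + 4*cos(y)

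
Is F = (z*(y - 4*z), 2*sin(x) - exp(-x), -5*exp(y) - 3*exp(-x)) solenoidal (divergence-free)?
Yes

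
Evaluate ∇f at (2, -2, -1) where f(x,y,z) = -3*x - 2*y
(-3, -2, 0)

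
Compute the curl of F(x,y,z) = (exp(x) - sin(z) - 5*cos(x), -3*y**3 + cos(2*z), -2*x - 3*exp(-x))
(2*sin(2*z), -cos(z) + 2 - 3*exp(-x), 0)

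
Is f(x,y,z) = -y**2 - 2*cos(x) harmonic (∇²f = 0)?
No, ∇²f = 2*cos(x) - 2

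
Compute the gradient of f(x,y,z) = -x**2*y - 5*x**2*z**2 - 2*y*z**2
(2*x*(-y - 5*z**2), -x**2 - 2*z**2, 2*z*(-5*x**2 - 2*y))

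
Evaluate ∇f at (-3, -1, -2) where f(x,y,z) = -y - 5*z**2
(0, -1, 20)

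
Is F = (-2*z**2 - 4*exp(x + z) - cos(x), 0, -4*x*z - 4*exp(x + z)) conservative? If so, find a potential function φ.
Yes, F is conservative. φ = -2*x*z**2 - 4*exp(x + z) - sin(x)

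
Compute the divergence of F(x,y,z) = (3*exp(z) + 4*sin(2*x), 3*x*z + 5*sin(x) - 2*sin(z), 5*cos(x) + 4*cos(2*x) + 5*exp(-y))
8*cos(2*x)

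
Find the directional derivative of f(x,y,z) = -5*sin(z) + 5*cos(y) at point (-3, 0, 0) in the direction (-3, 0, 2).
-10*sqrt(13)/13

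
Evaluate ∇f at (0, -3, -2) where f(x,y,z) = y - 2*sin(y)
(0, 1 - 2*cos(3), 0)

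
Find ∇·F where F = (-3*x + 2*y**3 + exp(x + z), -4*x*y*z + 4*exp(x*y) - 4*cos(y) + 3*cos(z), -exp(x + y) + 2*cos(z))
-4*x*z + 4*x*exp(x*y) + exp(x + z) + 4*sin(y) - 2*sin(z) - 3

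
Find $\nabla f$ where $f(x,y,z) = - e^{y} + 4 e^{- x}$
(-4*exp(-x), -exp(y), 0)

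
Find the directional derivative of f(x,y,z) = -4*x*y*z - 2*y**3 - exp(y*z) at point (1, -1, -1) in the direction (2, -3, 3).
5*sqrt(22)/11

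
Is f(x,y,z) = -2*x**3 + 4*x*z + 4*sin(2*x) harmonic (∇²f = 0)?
No, ∇²f = -12*x - 16*sin(2*x)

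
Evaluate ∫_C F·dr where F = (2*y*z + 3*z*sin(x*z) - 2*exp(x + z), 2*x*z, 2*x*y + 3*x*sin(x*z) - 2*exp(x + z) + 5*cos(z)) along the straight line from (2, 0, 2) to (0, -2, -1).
-5*sin(2) - 5*sin(1) - 3 + 3*cos(4) - 2*exp(-1) + 2*exp(4)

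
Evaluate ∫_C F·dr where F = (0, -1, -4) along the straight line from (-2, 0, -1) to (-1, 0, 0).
-4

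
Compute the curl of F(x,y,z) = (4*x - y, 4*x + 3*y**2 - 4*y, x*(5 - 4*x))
(0, 8*x - 5, 5)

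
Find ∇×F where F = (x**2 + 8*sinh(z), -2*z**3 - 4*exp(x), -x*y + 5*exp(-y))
(-x + 6*z**2 - 5*exp(-y), y + 8*cosh(z), -4*exp(x))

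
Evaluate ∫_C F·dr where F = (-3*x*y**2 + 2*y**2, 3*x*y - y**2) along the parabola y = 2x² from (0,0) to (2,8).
-1408/15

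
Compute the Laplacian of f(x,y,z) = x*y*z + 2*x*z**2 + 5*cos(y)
4*x - 5*cos(y)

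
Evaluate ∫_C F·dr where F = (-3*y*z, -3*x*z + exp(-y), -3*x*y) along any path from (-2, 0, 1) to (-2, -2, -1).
13 - exp(2)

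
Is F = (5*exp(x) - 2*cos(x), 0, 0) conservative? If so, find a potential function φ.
Yes, F is conservative. φ = 5*exp(x) - 2*sin(x)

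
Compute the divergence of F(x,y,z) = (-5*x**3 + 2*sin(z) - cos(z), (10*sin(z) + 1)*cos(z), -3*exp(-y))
-15*x**2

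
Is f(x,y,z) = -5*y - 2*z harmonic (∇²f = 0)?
Yes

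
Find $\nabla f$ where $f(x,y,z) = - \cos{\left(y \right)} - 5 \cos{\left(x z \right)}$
(5*z*sin(x*z), sin(y), 5*x*sin(x*z))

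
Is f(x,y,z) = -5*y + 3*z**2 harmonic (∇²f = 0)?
No, ∇²f = 6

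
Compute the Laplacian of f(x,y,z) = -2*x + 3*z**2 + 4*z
6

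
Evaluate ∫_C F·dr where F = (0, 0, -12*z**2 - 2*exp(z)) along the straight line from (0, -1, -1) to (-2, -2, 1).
-8 - 4*sinh(1)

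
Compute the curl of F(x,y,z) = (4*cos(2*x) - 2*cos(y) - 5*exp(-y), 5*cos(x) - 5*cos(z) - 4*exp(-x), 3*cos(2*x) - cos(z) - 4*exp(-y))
(-5*sin(z) + 4*exp(-y), 6*sin(2*x), -5*sin(x) - 2*sin(y) - 5*exp(-y) + 4*exp(-x))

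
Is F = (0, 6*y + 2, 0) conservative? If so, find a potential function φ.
Yes, F is conservative. φ = y*(3*y + 2)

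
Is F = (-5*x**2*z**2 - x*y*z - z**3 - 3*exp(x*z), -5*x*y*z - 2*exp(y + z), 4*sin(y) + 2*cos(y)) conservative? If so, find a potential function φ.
No, ∇×F = (5*x*y + 2*exp(y + z) - 2*sin(y) + 4*cos(y), -10*x**2*z - x*y - 3*x*exp(x*z) - 3*z**2, z*(x - 5*y)) ≠ 0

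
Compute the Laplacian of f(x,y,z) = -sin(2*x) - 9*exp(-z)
4*sin(2*x) - 9*exp(-z)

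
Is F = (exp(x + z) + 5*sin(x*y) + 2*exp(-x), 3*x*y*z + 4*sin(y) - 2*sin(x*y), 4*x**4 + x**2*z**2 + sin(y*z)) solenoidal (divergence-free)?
No, ∇·F = 2*x**2*z + 3*x*z - 2*x*cos(x*y) + 5*y*cos(x*y) + y*cos(y*z) + exp(x + z) + 4*cos(y) - 2*exp(-x)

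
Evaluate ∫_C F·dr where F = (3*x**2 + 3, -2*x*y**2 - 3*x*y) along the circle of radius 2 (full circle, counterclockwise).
-8*pi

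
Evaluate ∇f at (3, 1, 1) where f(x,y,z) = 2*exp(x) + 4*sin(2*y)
(2*exp(3), 8*cos(2), 0)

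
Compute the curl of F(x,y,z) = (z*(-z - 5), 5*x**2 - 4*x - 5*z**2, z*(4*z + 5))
(10*z, -2*z - 5, 10*x - 4)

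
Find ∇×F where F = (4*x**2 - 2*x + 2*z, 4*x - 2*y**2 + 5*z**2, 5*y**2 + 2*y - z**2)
(10*y - 10*z + 2, 2, 4)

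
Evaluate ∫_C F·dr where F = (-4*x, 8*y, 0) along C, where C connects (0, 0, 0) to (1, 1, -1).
2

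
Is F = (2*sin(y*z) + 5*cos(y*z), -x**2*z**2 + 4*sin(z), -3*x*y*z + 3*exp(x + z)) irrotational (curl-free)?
No, ∇×F = (2*x**2*z - 3*x*z - 4*cos(z), 3*y*z - 5*y*sin(y*z) + 2*y*cos(y*z) - 3*exp(x + z), z*(-2*x*z + 5*sin(y*z) - 2*cos(y*z)))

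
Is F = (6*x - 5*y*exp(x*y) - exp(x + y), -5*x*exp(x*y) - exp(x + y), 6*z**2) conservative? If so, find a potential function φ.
Yes, F is conservative. φ = 3*x**2 + 2*z**3 - 5*exp(x*y) - exp(x + y)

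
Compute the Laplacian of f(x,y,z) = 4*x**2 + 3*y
8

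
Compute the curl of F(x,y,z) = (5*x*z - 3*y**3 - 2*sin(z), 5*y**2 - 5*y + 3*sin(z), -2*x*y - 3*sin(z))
(-2*x - 3*cos(z), 5*x + 2*y - 2*cos(z), 9*y**2)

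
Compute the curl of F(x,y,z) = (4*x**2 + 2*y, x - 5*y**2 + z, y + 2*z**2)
(0, 0, -1)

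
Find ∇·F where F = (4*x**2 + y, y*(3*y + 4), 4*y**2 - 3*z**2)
8*x + 6*y - 6*z + 4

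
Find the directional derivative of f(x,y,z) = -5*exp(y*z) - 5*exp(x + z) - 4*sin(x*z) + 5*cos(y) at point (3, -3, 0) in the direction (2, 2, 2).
sqrt(3)*(-10*exp(3) + 5*sin(3) + 3)/3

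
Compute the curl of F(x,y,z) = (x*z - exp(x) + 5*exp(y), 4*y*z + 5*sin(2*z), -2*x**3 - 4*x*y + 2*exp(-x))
(-4*x - 4*y - 10*cos(2*z), 6*x**2 + x + 4*y + 2*exp(-x), -5*exp(y))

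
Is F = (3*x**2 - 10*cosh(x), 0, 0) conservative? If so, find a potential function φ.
Yes, F is conservative. φ = x**3 - 10*sinh(x)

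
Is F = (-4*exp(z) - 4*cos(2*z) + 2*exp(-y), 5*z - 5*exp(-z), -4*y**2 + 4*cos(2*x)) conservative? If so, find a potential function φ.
No, ∇×F = (-8*y - 5 - 5*exp(-z), -4*exp(z) + 8*sin(2*x) + 8*sin(2*z), 2*exp(-y)) ≠ 0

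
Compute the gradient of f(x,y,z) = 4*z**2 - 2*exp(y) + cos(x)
(-sin(x), -2*exp(y), 8*z)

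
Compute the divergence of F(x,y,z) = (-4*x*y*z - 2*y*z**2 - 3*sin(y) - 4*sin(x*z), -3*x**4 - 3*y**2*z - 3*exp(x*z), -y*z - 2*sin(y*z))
-10*y*z - 2*y*cos(y*z) - y - 4*z*cos(x*z)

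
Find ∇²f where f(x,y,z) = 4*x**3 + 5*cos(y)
24*x - 5*cos(y)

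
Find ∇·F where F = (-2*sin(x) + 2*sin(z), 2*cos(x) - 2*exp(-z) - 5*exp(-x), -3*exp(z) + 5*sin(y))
-3*exp(z) - 2*cos(x)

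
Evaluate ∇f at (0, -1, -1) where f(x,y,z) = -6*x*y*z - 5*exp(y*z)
(-6, 5*E, 5*E)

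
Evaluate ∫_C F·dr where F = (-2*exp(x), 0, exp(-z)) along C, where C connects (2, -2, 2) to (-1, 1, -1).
(-exp(3) - 2*E + 1 + 2*exp(4))*exp(-2)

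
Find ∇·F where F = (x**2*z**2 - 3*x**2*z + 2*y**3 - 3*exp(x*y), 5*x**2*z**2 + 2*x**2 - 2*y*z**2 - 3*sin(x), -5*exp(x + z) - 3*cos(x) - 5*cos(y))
2*x*z**2 - 6*x*z - 3*y*exp(x*y) - 2*z**2 - 5*exp(x + z)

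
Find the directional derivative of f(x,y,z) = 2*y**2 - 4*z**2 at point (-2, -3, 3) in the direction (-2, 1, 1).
-6*sqrt(6)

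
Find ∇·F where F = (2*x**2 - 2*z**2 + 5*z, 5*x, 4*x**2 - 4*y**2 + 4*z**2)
4*x + 8*z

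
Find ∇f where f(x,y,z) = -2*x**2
(-4*x, 0, 0)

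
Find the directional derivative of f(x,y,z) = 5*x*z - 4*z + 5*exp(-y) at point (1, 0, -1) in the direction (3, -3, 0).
0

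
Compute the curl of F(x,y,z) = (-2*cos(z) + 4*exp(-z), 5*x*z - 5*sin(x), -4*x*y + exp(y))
(-9*x + exp(y), 4*y + 2*sin(z) - 4*exp(-z), 5*z - 5*cos(x))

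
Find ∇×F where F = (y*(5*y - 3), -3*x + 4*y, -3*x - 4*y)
(-4, 3, -10*y)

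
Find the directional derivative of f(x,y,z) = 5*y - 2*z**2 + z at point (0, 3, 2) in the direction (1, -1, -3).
16*sqrt(11)/11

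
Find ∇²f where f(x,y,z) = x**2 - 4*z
2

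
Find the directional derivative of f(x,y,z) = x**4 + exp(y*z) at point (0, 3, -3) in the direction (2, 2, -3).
-15*sqrt(17)*exp(-9)/17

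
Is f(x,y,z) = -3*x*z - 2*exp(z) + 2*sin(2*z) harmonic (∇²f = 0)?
No, ∇²f = -2*exp(z) - 8*sin(2*z)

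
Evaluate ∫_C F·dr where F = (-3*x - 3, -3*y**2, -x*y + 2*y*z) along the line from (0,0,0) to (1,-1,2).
-11/2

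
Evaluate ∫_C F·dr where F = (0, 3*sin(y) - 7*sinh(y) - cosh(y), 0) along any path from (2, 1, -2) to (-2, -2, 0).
-7*cosh(2) + sinh(1) - 3*cos(2) + 3*cos(1) + sinh(2) + 7*cosh(1)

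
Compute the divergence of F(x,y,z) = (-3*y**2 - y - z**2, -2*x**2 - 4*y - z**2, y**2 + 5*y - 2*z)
-6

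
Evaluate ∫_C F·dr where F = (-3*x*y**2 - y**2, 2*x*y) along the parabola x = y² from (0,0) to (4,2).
-64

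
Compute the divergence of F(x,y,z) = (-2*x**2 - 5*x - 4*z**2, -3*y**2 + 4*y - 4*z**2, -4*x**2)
-4*x - 6*y - 1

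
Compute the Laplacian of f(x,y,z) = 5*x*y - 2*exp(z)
-2*exp(z)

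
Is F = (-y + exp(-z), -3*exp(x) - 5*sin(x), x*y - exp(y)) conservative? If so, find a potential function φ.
No, ∇×F = (x - exp(y), -y - exp(-z), -3*exp(x) - 5*cos(x) + 1) ≠ 0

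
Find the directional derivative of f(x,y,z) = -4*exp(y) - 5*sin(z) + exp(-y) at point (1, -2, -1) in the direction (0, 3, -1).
sqrt(10)*(-3*exp(4) - 12 + 5*exp(2)*cos(1))*exp(-2)/10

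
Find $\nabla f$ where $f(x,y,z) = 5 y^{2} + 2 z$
(0, 10*y, 2)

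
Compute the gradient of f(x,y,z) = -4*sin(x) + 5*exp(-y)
(-4*cos(x), -5*exp(-y), 0)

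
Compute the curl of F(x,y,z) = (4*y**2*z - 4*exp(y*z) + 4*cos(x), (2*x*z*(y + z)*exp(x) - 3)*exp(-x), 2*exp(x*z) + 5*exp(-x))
(2*x*(-y - 2*z), 4*y**2 - 4*y*exp(y*z) - 2*z*exp(x*z) + 5*exp(-x), -6*y*z + 2*z**2 + 4*z*exp(y*z) + 3*exp(-x))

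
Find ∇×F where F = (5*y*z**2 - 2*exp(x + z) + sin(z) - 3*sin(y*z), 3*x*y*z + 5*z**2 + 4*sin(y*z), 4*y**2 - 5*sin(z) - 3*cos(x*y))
(-3*x*y + 3*x*sin(x*y) - 4*y*cos(y*z) + 8*y - 10*z, 10*y*z - 3*y*sin(x*y) - 3*y*cos(y*z) - 2*exp(x + z) + cos(z), z*(3*y - 5*z + 3*cos(y*z)))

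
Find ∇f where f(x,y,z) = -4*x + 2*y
(-4, 2, 0)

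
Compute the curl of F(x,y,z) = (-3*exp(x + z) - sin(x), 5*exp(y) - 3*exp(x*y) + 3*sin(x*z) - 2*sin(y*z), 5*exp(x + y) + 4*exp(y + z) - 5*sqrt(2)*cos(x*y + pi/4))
(5*sqrt(2)*x*sin(x*y + pi/4) - 3*x*cos(x*z) + 2*y*cos(y*z) + 5*exp(x + y) + 4*exp(y + z), -5*sqrt(2)*y*sin(x*y + pi/4) - 5*exp(x + y) - 3*exp(x + z), -3*y*exp(x*y) + 3*z*cos(x*z))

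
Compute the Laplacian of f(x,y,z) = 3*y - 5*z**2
-10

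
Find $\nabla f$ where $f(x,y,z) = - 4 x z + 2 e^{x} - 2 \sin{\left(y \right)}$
(-4*z + 2*exp(x), -2*cos(y), -4*x)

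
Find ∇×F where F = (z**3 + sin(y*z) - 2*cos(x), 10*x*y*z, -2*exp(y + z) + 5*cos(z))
(-10*x*y - 2*exp(y + z), y*cos(y*z) + 3*z**2, z*(10*y - cos(y*z)))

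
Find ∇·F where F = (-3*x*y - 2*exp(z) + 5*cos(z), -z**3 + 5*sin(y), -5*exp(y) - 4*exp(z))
-3*y - 4*exp(z) + 5*cos(y)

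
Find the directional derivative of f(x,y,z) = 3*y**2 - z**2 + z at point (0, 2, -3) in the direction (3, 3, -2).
sqrt(22)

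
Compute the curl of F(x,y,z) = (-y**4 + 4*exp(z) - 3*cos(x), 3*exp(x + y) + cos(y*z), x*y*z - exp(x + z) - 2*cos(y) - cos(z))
(x*z + y*sin(y*z) + 2*sin(y), -y*z + 4*exp(z) + exp(x + z), 4*y**3 + 3*exp(x + y))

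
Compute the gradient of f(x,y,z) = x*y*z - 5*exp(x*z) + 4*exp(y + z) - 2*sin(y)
(z*(y - 5*exp(x*z)), x*z + 4*exp(y + z) - 2*cos(y), x*y - 5*x*exp(x*z) + 4*exp(y + z))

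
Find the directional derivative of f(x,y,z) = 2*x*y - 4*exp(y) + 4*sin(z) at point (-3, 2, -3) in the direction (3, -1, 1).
2*sqrt(11)*(2*cos(3) + 9 + 2*exp(2))/11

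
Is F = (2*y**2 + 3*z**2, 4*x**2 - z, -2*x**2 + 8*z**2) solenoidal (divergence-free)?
No, ∇·F = 16*z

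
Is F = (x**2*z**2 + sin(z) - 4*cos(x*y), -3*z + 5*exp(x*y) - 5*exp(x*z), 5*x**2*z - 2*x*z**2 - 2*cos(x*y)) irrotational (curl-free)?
No, ∇×F = (5*x*exp(x*z) + 2*x*sin(x*y) + 3, 2*x**2*z - 10*x*z - 2*y*sin(x*y) + 2*z**2 + cos(z), -4*x*sin(x*y) + 5*y*exp(x*y) - 5*z*exp(x*z))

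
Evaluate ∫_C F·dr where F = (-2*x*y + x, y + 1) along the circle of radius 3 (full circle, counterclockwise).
0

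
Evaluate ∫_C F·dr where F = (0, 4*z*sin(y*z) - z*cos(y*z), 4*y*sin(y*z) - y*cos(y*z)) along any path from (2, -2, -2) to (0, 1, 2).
4*cos(4) - sin(2) + sin(4) - 4*cos(2)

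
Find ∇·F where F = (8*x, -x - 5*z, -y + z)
9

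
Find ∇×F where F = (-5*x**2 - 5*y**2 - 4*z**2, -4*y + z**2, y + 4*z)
(1 - 2*z, -8*z, 10*y)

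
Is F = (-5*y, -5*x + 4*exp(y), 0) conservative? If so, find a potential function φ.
Yes, F is conservative. φ = -5*x*y + 4*exp(y)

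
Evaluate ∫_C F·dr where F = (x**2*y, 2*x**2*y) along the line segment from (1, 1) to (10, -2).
-519/4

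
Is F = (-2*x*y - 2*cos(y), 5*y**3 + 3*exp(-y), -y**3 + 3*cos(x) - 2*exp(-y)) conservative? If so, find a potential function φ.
No, ∇×F = (-3*y**2 + 2*exp(-y), 3*sin(x), 2*x - 2*sin(y)) ≠ 0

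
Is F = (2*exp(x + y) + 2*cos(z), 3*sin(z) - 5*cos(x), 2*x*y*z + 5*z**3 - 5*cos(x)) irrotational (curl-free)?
No, ∇×F = (2*x*z - 3*cos(z), -2*y*z - 5*sin(x) - 2*sin(z), -2*exp(x + y) + 5*sin(x))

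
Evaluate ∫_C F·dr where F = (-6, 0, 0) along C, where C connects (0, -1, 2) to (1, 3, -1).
-6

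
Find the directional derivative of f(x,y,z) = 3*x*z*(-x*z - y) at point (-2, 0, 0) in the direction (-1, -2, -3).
0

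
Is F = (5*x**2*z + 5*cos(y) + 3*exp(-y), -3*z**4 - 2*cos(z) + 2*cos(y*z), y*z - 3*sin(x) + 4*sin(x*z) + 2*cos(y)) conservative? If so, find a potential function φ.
No, ∇×F = (2*y*sin(y*z) + 12*z**3 + z - 2*sin(y) - 2*sin(z), 5*x**2 - 4*z*cos(x*z) + 3*cos(x), 5*sin(y) + 3*exp(-y)) ≠ 0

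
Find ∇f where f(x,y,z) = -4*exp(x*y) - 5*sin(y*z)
(-4*y*exp(x*y), -4*x*exp(x*y) - 5*z*cos(y*z), -5*y*cos(y*z))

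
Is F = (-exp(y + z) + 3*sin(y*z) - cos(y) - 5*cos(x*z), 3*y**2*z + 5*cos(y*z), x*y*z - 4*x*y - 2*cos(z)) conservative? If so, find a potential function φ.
No, ∇×F = (x*z - 4*x - 3*y**2 + 5*y*sin(y*z), 5*x*sin(x*z) - y*z + 3*y*cos(y*z) + 4*y - exp(y + z), -3*z*cos(y*z) + exp(y + z) - sin(y)) ≠ 0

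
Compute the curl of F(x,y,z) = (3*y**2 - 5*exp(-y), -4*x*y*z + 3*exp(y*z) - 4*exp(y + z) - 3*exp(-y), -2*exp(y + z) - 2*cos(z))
(4*x*y - 3*y*exp(y*z) + 2*exp(y + z), 0, -4*y*z - 6*y - 5*exp(-y))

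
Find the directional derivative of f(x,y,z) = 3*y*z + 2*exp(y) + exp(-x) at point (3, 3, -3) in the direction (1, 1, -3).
sqrt(11)*(-1 + 2*(-18 + exp(3))*exp(3))*exp(-3)/11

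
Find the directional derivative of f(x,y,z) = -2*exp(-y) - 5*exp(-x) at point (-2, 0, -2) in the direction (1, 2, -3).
sqrt(14)*(4 + 5*exp(2))/14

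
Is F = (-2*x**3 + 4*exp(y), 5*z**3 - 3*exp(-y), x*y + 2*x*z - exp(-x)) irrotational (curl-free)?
No, ∇×F = (x - 15*z**2, -y - 2*z - exp(-x), -4*exp(y))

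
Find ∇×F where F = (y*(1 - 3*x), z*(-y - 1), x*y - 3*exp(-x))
(x + y + 1, -y - 3*exp(-x), 3*x - 1)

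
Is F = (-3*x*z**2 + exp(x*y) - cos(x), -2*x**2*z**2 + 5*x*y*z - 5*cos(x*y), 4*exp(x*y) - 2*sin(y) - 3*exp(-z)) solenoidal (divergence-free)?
No, ∇·F = 5*x*z + 5*x*sin(x*y) + y*exp(x*y) - 3*z**2 + sin(x) + 3*exp(-z)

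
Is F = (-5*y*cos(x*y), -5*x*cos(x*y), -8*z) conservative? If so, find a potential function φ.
Yes, F is conservative. φ = -4*z**2 - 5*sin(x*y)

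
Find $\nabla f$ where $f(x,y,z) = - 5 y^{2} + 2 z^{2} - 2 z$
(0, -10*y, 4*z - 2)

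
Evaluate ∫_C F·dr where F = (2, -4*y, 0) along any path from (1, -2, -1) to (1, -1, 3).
6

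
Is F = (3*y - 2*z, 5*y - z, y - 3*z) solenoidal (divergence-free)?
No, ∇·F = 2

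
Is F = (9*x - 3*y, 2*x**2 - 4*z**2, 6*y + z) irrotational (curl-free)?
No, ∇×F = (8*z + 6, 0, 4*x + 3)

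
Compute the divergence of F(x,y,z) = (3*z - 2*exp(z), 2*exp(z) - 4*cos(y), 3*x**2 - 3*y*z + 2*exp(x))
-3*y + 4*sin(y)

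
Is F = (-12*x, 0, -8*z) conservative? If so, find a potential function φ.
Yes, F is conservative. φ = -6*x**2 - 4*z**2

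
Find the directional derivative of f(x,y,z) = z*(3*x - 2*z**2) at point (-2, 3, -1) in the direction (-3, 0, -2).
33*sqrt(13)/13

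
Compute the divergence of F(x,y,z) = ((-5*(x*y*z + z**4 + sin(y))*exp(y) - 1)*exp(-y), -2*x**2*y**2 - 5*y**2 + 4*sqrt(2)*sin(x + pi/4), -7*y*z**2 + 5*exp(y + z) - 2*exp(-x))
-4*x**2*y - 19*y*z - 10*y + 5*exp(y + z)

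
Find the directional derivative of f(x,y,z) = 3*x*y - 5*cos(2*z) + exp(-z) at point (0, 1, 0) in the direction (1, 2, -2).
5/3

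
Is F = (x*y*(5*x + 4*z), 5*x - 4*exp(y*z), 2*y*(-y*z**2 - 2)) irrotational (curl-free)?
No, ∇×F = (-4*y*z**2 + 4*y*exp(y*z) - 4, 4*x*y, -x*(5*x + 4*z) + 5)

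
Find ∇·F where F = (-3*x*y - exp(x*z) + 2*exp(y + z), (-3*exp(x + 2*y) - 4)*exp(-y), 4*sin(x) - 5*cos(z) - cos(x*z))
x*sin(x*z) - 3*y - z*exp(x*z) - 3*exp(x + y) + 5*sin(z) + 4*exp(-y)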